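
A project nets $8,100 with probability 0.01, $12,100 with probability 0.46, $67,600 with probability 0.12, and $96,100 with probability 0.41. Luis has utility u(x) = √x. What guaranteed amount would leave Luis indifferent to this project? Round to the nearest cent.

E[u] = 0.01·√8100 + 0.46·√12100 + 0.12·√67600 + 0.41·√96100 = 0.01·90 + 0.46·110 + 0.12·260 + 0.41·310 = 209.8
CE = (209.8)² = 44016.04

$44,016.04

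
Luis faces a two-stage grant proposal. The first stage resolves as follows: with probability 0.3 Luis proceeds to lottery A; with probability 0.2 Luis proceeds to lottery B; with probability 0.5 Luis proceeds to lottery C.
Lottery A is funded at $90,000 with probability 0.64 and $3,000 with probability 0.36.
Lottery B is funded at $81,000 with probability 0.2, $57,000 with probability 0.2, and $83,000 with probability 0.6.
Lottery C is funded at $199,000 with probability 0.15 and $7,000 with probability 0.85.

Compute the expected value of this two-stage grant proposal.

$50,984

EV(A) = 0.64 × 90000 + 0.36 × 3000 = 57600 + 1080 = 58680
EV(B) = 0.2 × 81000 + 0.2 × 57000 + 0.6 × 83000 = 16200 + 11400 + 49800 = 77400
EV(C) = 0.15 × 199000 + 0.85 × 7000 = 29850 + 5950 = 35800
Overall = 0.3 × 58680 + 0.2 × 77400 + 0.5 × 35800 = 17604 + 15480 + 17900 = 50984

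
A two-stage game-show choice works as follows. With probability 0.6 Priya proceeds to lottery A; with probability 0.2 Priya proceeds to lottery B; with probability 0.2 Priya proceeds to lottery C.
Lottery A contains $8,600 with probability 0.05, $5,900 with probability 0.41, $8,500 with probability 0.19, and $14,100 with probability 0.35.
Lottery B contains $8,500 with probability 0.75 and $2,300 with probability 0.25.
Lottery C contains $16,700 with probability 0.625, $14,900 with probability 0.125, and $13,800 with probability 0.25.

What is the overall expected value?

$10,179.40

EV(A) = 0.05 × 8600 + 0.41 × 5900 + 0.19 × 8500 + 0.35 × 14100 = 430 + 2419 + 1615 + 4935 = 9399
EV(B) = 0.75 × 8500 + 0.25 × 2300 = 6375 + 575 = 6950
EV(C) = 0.625 × 16700 + 0.125 × 14900 + 0.25 × 13800 = 10437.5 + 1862.5 + 3450 = 15750
Overall = 0.6 × 9399 + 0.2 × 6950 + 0.2 × 15750 = 5639.4 + 1390 + 3150 = 10179.4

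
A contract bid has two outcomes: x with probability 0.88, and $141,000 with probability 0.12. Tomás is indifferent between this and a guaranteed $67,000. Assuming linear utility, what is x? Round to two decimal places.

x = $56,909.09

0.88·x + 0.12·141000 = 67000
0.88·x = 67000 − 16920 = 50080
x = 50080 / 0.88 = 56909.0909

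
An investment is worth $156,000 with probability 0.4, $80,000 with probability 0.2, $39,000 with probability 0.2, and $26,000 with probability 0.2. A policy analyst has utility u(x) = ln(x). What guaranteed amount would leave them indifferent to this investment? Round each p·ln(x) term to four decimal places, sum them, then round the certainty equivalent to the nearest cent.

E[u] = 0.4·ln(156000) + 0.2·ln(80000) + 0.2·ln(39000) + 0.2·ln(26000) = 4.7830 + 2.2580 + 2.1143 + 2.0332 = 11.1885
CE = e^11.1885 ≈ 72294.26

$72,294.26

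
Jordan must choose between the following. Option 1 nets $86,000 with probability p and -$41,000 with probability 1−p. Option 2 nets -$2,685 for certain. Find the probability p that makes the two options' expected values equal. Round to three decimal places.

p = 0.302

p·86000 + (1−p)·(-41000) = -2685
127000p − 41000 = -2685
p = (-2685 + 41000) / 127000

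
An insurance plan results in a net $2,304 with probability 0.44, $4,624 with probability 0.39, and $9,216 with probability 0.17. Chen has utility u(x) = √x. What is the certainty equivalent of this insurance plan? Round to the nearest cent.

$4,090.88

E[u] = 0.44·√2304 + 0.39·√4624 + 0.17·√9216 = 0.44·48 + 0.39·68 + 0.17·96 = 63.96
CE = (63.96)² = 4090.8816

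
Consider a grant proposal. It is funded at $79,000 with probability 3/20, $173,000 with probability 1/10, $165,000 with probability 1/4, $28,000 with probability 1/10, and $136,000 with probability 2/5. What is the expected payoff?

EV = 3/20 × 79000 + 1/10 × 173000 + 1/4 × 165000 + 1/10 × 28000 + 2/5 × 136000 = 11850 + 17300 + 41250 + 2800 + 54400 = 127600

$127,600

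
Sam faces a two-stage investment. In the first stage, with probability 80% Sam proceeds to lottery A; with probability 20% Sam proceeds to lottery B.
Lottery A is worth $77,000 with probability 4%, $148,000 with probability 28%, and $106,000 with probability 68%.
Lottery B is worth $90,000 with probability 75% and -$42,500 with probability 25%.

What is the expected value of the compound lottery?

EV(A) = 0.04 × 77000 + 0.28 × 148000 + 0.68 × 106000 = 3080 + 41440 + 72080 = 116600
EV(B) = 0.75 × 90000 + 0.25 × (-42500) = 67500 − 10625 = 56875
Overall = 0.8 × 116600 + 0.2 × 56875 = 93280 + 11375 = 104655

$104,655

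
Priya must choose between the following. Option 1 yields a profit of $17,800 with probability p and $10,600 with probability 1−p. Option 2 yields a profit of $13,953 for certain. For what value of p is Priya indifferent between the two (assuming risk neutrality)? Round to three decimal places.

p·17800 + (1−p)·10600 = 13953
7200p + 10600 = 13953
p = (13953 − 10600) / 7200

p = 0.466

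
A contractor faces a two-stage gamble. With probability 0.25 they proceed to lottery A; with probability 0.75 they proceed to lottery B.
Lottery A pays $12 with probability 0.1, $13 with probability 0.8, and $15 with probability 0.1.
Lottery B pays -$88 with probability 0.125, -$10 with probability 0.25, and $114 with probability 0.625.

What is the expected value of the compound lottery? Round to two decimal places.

EV(A) = 0.1 × 12 + 0.8 × 13 + 0.1 × 15 = 1.2 + 10.4 + 1.5 = 13.1
EV(B) = 0.125 × (-88) + 0.25 × (-10) + 0.625 × 114 = -11 − 2.5 + 71.25 = 57.75
Overall = 0.25 × 13.1 + 0.75 × 57.75 = 3.275 + 43.3125 = 46.5875

$46.59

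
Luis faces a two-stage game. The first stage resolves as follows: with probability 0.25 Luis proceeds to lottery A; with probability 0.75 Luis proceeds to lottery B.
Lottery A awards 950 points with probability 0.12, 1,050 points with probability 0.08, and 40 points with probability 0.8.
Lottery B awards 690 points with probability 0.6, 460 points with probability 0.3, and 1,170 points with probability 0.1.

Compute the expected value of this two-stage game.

559.25 points

EV(A) = 0.12 × 950 + 0.08 × 1050 + 0.8 × 40 = 114 + 84 + 32 = 230
EV(B) = 0.6 × 690 + 0.3 × 460 + 0.1 × 1170 = 414 + 138 + 117 = 669
Overall = 0.25 × 230 + 0.75 × 669 = 57.5 + 501.75 = 559.25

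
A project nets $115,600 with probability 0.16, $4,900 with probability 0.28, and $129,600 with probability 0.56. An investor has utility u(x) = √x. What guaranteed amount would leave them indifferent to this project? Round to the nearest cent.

$75,955.36

E[u] = 0.16·√115600 + 0.28·√4900 + 0.56·√129600 = 0.16·340 + 0.28·70 + 0.56·360 = 275.6
CE = (275.6)² = 75955.36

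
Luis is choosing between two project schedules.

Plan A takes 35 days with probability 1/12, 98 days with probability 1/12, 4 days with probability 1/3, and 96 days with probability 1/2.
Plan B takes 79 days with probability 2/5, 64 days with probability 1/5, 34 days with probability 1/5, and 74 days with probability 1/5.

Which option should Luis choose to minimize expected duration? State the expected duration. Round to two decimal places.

Plan A (60.42 days)

Plan A = 1/12 × 35 + 1/12 × 98 + 1/3 × 4 + 1/2 × 96 = 2.9167 + 8.1667 + 1.3333 + 48 = 60.4167
Plan B = 2/5 × 79 + 1/5 × 64 + 1/5 × 34 + 1/5 × 74 = 31.6 + 12.8 + 6.8 + 14.8 = 66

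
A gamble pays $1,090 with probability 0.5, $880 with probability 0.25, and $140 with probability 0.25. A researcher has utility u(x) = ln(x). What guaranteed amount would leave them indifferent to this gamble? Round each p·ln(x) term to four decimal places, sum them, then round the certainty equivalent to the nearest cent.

E[u] = 0.5·ln(1090) + 0.25·ln(880) + 0.25·ln(140) = 3.4970 + 1.6950 + 1.2354 = 6.4274
CE = e^6.4274 ≈ 618.56

$618.56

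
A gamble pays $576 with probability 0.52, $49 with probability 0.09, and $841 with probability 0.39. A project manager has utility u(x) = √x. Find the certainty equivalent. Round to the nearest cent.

E[u] = 0.52·√576 + 0.09·√49 + 0.39·√841 = 0.52·24 + 0.09·7 + 0.39·29 = 24.42
CE = (24.42)² = 596.3364

$596.34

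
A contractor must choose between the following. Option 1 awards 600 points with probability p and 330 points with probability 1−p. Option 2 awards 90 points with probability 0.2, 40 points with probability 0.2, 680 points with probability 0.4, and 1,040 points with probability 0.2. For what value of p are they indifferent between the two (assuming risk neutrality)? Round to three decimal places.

EV(Option 2) = 0.2 × 90 + 0.2 × 40 + 0.4 × 680 + 0.2 × 1040 = 18 + 8 + 272 + 208 = 506
p·600 + (1−p)·330 = 506
270p + 330 = 506
p = (506 − 330) / 270

p = 0.652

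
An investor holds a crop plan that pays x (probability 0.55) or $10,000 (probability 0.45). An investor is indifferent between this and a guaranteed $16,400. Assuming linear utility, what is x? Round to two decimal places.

x = $21,636.36

0.55·x + 0.45·10000 = 16400
0.55·x = 16400 − 4500 = 11900
x = 11900 / 0.55 = 21636.3636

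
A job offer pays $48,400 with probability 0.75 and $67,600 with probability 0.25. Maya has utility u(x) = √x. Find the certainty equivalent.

E[u] = 0.75·√48400 + 0.25·√67600 = 0.75·220 + 0.25·260 = 230
CE = (230)² = 52900

$52,900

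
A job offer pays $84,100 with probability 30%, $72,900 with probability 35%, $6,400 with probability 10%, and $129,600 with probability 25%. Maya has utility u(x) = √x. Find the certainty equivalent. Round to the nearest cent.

$78,120.25

E[u] = 0.3·√84100 + 0.35·√72900 + 0.1·√6400 + 0.25·√129600 = 0.3·290 + 0.35·270 + 0.1·80 + 0.25·360 = 279.5
CE = (279.5)² = 78120.25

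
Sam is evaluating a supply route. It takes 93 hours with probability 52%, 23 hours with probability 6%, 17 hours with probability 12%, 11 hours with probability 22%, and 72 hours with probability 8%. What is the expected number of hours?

59.96 hours

EV = 0.52 × 93 + 0.06 × 23 + 0.12 × 17 + 0.22 × 11 + 0.08 × 72 = 48.36 + 1.38 + 2.04 + 2.42 + 5.76 = 59.96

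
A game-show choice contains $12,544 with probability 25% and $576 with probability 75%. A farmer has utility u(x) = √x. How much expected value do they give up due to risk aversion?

E[u] = 0.25·√12544 + 0.75·√576 = 0.25·112 + 0.75·24 = 46
CE = (46)² = 2116
Risk premium = EV − CE = 3568 − 2116 = 1452

$1,452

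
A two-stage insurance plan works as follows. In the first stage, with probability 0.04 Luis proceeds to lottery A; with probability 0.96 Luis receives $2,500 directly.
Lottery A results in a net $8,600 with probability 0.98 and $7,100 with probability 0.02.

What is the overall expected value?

$2,742.80

EV(A) = 0.98 × 8600 + 0.02 × 7100 = 8428 + 142 = 8570
Branch B: 2500 (certain)
Overall = 0.04 × 8570 + 0.96 × 2500 = 342.8 + 2400 = 2742.8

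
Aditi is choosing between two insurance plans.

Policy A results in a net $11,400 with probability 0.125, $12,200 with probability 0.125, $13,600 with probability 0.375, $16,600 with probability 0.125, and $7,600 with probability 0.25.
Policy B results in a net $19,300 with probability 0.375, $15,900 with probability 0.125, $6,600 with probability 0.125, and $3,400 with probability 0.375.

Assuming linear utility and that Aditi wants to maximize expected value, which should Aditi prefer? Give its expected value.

Policy A ($12,025)

Policy A = 0.125 × 11400 + 0.125 × 12200 + 0.375 × 13600 + 0.125 × 16600 + 0.25 × 7600 = 1425 + 1525 + 5100 + 2075 + 1900 = 12025
Policy B = 0.375 × 19300 + 0.125 × 15900 + 0.125 × 6600 + 0.375 × 3400 = 7237.5 + 1987.5 + 825 + 1275 = 11325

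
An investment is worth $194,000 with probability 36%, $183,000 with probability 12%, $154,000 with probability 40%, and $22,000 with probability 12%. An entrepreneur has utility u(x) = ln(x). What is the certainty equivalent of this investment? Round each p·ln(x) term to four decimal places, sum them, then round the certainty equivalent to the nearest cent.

$135,279.73

E[u] = 0.36·ln(194000) + 0.12·ln(183000) + 0.4·ln(154000) + 0.12·ln(22000) = 4.3832 + 1.4541 + 4.7779 + 1.1999 = 11.8151
CE = e^11.8151 ≈ 135279.73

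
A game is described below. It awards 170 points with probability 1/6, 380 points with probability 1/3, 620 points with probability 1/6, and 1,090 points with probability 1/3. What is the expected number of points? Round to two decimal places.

EV = 1/6 × 170 + 1/3 × 380 + 1/6 × 620 + 1/3 × 1090 = 28.3333 + 126.6667 + 103.3333 + 363.3333 = 621.6667

621.67 points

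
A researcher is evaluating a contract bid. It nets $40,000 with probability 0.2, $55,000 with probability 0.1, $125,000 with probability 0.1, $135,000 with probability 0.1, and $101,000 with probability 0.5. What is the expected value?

$90,000

EV = 0.2 × 40000 + 0.1 × 55000 + 0.1 × 125000 + 0.1 × 135000 + 0.5 × 101000 = 8000 + 5500 + 12500 + 13500 + 50500 = 90000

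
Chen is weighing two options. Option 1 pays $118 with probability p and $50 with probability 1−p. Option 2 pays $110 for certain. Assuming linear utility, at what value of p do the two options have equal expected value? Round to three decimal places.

p = 0.882

p·118 + (1−p)·50 = 110
68p + 50 = 110
p = (110 − 50) / 68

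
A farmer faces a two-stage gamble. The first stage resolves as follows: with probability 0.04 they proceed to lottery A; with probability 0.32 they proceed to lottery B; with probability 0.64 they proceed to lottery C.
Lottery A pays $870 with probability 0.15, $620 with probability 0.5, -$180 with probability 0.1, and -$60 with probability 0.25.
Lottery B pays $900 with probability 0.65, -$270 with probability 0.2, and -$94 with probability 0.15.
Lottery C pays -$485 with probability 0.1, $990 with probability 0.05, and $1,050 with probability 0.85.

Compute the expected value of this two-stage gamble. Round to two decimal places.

EV(A) = 0.15 × 870 + 0.5 × 620 + 0.1 × (-180) + 0.25 × (-60) = 130.5 + 310 − 18 − 15 = 407.5
EV(B) = 0.65 × 900 + 0.2 × (-270) + 0.15 × (-94) = 585 − 54 − 14.1 = 516.9
EV(C) = 0.1 × (-485) + 0.05 × 990 + 0.85 × 1050 = -48.5 + 49.5 + 892.5 = 893.5
Overall = 0.04 × 407.5 + 0.32 × 516.9 + 0.64 × 893.5 = 16.3 + 165.408 + 571.84 = 753.548

$753.55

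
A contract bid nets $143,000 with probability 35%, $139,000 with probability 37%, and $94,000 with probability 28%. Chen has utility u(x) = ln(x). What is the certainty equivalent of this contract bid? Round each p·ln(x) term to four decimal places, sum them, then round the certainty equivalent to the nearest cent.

E[u] = 0.35·ln(143000) + 0.37·ln(139000) + 0.28·ln(94000) = 4.1547 + 4.3816 + 3.2063 = 11.7426
CE = e^11.7426 ≈ 125819.04

$125,819.04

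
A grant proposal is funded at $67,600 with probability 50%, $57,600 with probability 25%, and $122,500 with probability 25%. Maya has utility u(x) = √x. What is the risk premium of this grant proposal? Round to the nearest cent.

$1,818.75

E[u] = 0.5·√67600 + 0.25·√57600 + 0.25·√122500 = 0.5·260 + 0.25·240 + 0.25·350 = 277.5
CE = (277.5)² = 77006.25
Risk premium = EV − CE = 78825 − 77006.25 = 1818.75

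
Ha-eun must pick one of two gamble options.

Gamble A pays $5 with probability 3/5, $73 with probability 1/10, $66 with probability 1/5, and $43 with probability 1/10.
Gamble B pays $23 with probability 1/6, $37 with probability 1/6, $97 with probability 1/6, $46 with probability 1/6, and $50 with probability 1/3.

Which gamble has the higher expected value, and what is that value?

Gamble A = 3/5 × 5 + 1/10 × 73 + 1/5 × 66 + 1/10 × 43 = 3 + 7.3 + 13.2 + 4.3 = 27.8
Gamble B = 1/6 × 23 + 1/6 × 37 + 1/6 × 97 + 1/6 × 46 + 1/3 × 50 = 3.8333 + 6.1667 + 16.1667 + 7.6667 + 16.6667 = 50.5

Gamble B ($50.50)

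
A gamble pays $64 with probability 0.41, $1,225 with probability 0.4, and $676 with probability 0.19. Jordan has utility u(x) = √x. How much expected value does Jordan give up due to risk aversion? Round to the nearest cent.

$150.95

E[u] = 0.41·√64 + 0.4·√1225 + 0.19·√676 = 0.41·8 + 0.4·35 + 0.19·26 = 22.22
CE = (22.22)² = 493.7284
Risk premium = EV − CE = 644.68 − 493.7284 = 150.9516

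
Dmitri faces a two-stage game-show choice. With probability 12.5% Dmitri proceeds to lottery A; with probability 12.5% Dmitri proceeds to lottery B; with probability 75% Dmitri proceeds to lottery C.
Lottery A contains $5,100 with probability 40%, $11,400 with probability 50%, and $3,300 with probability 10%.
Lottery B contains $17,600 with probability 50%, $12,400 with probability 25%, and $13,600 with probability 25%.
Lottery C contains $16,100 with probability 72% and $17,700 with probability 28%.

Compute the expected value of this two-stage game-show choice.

$15,332.25

EV(A) = 0.4 × 5100 + 0.5 × 11400 + 0.1 × 3300 = 2040 + 5700 + 330 = 8070
EV(B) = 0.5 × 17600 + 0.25 × 12400 + 0.25 × 13600 = 8800 + 3100 + 3400 = 15300
EV(C) = 0.72 × 16100 + 0.28 × 17700 = 11592 + 4956 = 16548
Overall = 0.125 × 8070 + 0.125 × 15300 + 0.75 × 16548 = 1008.75 + 1912.5 + 12411 = 15332.25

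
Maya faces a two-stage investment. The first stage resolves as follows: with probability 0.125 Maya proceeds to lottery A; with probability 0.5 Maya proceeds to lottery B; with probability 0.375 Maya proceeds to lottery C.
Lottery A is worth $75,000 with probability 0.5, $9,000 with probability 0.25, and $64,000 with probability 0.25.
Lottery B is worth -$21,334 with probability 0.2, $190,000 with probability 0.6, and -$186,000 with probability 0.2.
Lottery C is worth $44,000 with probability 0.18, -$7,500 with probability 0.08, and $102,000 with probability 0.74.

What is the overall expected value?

EV(A) = 0.5 × 75000 + 0.25 × 9000 + 0.25 × 64000 = 37500 + 2250 + 16000 = 55750
EV(B) = 0.2 × (-21334) + 0.6 × 190000 + 0.2 × (-186000) = -4266.8 + 114000 − 37200 = 72533.2
EV(C) = 0.18 × 44000 + 0.08 × (-7500) + 0.74 × 102000 = 7920 − 600 + 75480 = 82800
Overall = 0.125 × 55750 + 0.5 × 72533.2 + 0.375 × 82800 = 6968.75 + 36266.6 + 31050 = 74285.35

$74,285.35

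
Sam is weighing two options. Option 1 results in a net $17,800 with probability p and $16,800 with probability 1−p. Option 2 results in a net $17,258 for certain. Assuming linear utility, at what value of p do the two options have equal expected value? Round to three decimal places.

p·17800 + (1−p)·16800 = 17258
1000p + 16800 = 17258
p = (17258 − 16800) / 1000

p = 0.458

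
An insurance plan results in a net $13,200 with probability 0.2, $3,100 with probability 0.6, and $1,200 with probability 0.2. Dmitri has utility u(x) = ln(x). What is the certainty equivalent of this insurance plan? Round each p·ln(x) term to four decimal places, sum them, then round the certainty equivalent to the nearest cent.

$3,425.83

E[u] = 0.2·ln(13200) + 0.6·ln(3100) + 0.2·ln(1200) = 1.8976 + 4.8235 + 1.4180 = 8.1391
CE = e^8.1391 ≈ 3425.83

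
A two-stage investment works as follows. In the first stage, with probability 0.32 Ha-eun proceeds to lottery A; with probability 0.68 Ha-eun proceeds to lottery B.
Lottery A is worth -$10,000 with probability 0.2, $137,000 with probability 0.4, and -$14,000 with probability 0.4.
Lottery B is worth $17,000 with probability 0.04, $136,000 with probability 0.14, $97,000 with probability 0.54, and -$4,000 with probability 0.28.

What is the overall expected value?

$63,370.40

EV(A) = 0.2 × (-10000) + 0.4 × 137000 + 0.4 × (-14000) = -2000 + 54800 − 5600 = 47200
EV(B) = 0.04 × 17000 + 0.14 × 136000 + 0.54 × 97000 + 0.28 × (-4000) = 680 + 19040 + 52380 − 1120 = 70980
Overall = 0.32 × 47200 + 0.68 × 70980 = 15104 + 48266.4 = 63370.4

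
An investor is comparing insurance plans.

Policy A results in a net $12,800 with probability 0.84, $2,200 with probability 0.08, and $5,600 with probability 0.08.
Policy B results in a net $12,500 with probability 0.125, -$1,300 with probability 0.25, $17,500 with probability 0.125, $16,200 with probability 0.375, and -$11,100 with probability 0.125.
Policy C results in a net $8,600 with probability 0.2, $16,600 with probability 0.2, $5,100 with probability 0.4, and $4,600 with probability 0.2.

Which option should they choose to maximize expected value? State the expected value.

Policy A ($11,376)

Policy A = 0.84 × 12800 + 0.08 × 2200 + 0.08 × 5600 = 10752 + 176 + 448 = 11376
Policy B = 0.125 × 12500 + 0.25 × (-1300) + 0.125 × 17500 + 0.375 × 16200 + 0.125 × (-11100) = 1562.5 − 325 + 2187.5 + 6075 − 1387.5 = 8112.5
Policy C = 0.2 × 8600 + 0.2 × 16600 + 0.4 × 5100 + 0.2 × 4600 = 1720 + 3320 + 2040 + 920 = 8000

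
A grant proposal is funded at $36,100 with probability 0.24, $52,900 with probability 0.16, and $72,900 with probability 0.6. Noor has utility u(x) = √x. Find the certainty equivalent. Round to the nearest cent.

$59,731.36

E[u] = 0.24·√36100 + 0.16·√52900 + 0.6·√72900 = 0.24·190 + 0.16·230 + 0.6·270 = 244.4
CE = (244.4)² = 59731.36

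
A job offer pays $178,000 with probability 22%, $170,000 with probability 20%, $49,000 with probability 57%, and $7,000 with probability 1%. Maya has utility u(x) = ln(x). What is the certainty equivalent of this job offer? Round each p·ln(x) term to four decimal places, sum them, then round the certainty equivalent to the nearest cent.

E[u] = 0.22·ln(178000) + 0.2·ln(170000) + 0.57·ln(49000) + 0.01·ln(7000) = 2.6597 + 2.4087 + 6.1558 + 0.0885 = 11.3127
CE = e^11.3127 ≈ 81854.62

$81,854.62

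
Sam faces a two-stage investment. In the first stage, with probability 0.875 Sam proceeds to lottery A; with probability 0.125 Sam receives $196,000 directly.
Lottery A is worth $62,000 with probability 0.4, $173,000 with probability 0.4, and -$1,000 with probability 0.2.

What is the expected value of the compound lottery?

$106,575

EV(A) = 0.4 × 62000 + 0.4 × 173000 + 0.2 × (-1000) = 24800 + 69200 − 200 = 93800
Branch B: 196000 (certain)
Overall = 0.875 × 93800 + 0.125 × 196000 = 82075 + 24500 = 106575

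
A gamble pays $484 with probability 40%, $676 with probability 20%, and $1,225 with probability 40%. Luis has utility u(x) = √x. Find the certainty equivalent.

$784

E[u] = 0.4·√484 + 0.2·√676 + 0.4·√1225 = 0.4·22 + 0.2·26 + 0.4·35 = 28
CE = (28)² = 784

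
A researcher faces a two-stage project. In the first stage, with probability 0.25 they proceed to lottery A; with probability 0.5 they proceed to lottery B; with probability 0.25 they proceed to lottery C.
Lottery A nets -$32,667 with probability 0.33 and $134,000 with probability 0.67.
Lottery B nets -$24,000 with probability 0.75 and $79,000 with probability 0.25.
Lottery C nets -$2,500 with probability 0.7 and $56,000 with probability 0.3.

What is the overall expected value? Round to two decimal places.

$24,387.47

EV(A) = 0.33 × (-32667) + 0.67 × 134000 = -10780.11 + 89780 = 78999.89
EV(B) = 0.75 × (-24000) + 0.25 × 79000 = -18000 + 19750 = 1750
EV(C) = 0.7 × (-2500) + 0.3 × 56000 = -1750 + 16800 = 15050
Overall = 0.25 × 78999.89 + 0.5 × 1750 + 0.25 × 15050 = 19749.9725 + 875 + 3762.5 = 24387.4725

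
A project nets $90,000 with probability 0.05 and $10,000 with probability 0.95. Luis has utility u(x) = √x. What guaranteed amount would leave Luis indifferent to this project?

$12,100

E[u] = 0.05·√90000 + 0.95·√10000 = 0.05·300 + 0.95·100 = 110
CE = (110)² = 12100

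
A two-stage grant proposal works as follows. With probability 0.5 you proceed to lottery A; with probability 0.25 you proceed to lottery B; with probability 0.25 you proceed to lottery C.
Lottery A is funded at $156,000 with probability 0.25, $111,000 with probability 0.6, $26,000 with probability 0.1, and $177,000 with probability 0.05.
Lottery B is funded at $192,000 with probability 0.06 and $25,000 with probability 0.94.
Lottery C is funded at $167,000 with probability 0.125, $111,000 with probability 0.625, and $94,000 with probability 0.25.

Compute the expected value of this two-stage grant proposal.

$95,717.50

EV(A) = 0.25 × 156000 + 0.6 × 111000 + 0.1 × 26000 + 0.05 × 177000 = 39000 + 66600 + 2600 + 8850 = 117050
EV(B) = 0.06 × 192000 + 0.94 × 25000 = 11520 + 23500 = 35020
EV(C) = 0.125 × 167000 + 0.625 × 111000 + 0.25 × 94000 = 20875 + 69375 + 23500 = 113750
Overall = 0.5 × 117050 + 0.25 × 35020 + 0.25 × 113750 = 58525 + 8755 + 28437.5 = 95717.5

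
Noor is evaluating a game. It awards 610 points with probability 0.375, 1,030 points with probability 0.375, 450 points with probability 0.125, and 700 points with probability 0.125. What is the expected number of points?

EV = 0.375 × 610 + 0.375 × 1030 + 0.125 × 450 + 0.125 × 700 = 228.75 + 386.25 + 56.25 + 87.5 = 758.75

758.75 points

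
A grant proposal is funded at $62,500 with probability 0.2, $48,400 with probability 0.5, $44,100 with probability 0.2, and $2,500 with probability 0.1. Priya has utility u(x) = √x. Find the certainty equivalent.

E[u] = 0.2·√62500 + 0.5·√48400 + 0.2·√44100 + 0.1·√2500 = 0.2·250 + 0.5·220 + 0.2·210 + 0.1·50 = 207
CE = (207)² = 42849

$42,849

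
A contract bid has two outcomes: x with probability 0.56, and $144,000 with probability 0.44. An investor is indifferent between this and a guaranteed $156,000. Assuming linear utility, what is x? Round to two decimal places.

x = $165,428.57

0.56·x + 0.44·144000 = 156000
0.56·x = 156000 − 63360 = 92640
x = 92640 / 0.56 = 165428.5714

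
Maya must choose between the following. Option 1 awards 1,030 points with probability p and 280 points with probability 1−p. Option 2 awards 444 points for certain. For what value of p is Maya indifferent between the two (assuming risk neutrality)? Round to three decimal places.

p = 0.219

p·1030 + (1−p)·280 = 444
750p + 280 = 444
p = (444 − 280) / 750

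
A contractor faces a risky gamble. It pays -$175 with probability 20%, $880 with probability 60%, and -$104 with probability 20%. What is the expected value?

EV = 0.2 × (-175) + 0.6 × 880 + 0.2 × (-104) = -35 + 528 − 20.8 = 472.2

$472.20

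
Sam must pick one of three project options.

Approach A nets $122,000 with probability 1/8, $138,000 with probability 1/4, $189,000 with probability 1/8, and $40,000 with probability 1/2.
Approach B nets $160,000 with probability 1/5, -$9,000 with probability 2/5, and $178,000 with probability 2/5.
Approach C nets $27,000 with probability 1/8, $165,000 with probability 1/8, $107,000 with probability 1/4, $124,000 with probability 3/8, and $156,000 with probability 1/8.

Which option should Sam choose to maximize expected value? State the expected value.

Approach C ($116,750)

Approach A = 1/8 × 122000 + 1/4 × 138000 + 1/8 × 189000 + 1/2 × 40000 = 15250 + 34500 + 23625 + 20000 = 93375
Approach B = 1/5 × 160000 + 2/5 × (-9000) + 2/5 × 178000 = 32000 − 3600 + 71200 = 99600
Approach C = 1/8 × 27000 + 1/8 × 165000 + 1/4 × 107000 + 3/8 × 124000 + 1/8 × 156000 = 3375 + 20625 + 26750 + 46500 + 19500 = 116750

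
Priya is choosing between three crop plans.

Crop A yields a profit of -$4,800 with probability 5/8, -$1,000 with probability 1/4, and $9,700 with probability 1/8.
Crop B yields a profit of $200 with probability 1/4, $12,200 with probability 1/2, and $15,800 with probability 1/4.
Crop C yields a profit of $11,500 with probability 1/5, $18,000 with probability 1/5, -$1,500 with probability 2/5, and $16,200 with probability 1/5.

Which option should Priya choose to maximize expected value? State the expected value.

Crop A = 5/8 × (-4800) + 1/4 × (-1000) + 1/8 × 9700 = -3000 − 250 + 1212.5 = -2037.5
Crop B = 1/4 × 200 + 1/2 × 12200 + 1/4 × 15800 = 50 + 6100 + 3950 = 10100
Crop C = 1/5 × 11500 + 1/5 × 18000 + 2/5 × (-1500) + 1/5 × 16200 = 2300 + 3600 − 600 + 3240 = 8540

Crop B ($10,100)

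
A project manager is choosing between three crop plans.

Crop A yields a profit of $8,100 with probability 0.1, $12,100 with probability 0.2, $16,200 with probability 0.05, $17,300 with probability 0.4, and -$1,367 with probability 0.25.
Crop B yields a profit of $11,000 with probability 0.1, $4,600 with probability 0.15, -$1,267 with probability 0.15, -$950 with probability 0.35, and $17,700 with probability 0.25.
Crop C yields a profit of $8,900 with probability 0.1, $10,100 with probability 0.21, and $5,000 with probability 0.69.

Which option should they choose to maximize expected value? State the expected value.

Crop A ($10,618.25)

Crop A = 0.1 × 8100 + 0.2 × 12100 + 0.05 × 16200 + 0.4 × 17300 + 0.25 × (-1367) = 810 + 2420 + 810 + 6920 − 341.75 = 10618.25
Crop B = 0.1 × 11000 + 0.15 × 4600 + 0.15 × (-1267) + 0.35 × (-950) + 0.25 × 17700 = 1100 + 690 − 190.05 − 332.5 + 4425 = 5692.45
Crop C = 0.1 × 8900 + 0.21 × 10100 + 0.69 × 5000 = 890 + 2121 + 3450 = 6461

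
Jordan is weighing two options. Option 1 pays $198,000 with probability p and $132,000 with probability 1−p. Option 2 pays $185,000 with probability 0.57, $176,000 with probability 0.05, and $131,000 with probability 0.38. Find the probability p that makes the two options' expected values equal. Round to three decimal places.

EV(Option 2) = 0.57 × 185000 + 0.05 × 176000 + 0.38 × 131000 = 105450 + 8800 + 49780 = 164030
p·198000 + (1−p)·132000 = 164030
66000p + 132000 = 164030
p = (164030 − 132000) / 66000

p = 0.485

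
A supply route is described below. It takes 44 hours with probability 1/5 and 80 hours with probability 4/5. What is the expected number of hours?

72.8 hours

EV = 1/5 × 44 + 4/5 × 80 = 8.8 + 64 = 72.8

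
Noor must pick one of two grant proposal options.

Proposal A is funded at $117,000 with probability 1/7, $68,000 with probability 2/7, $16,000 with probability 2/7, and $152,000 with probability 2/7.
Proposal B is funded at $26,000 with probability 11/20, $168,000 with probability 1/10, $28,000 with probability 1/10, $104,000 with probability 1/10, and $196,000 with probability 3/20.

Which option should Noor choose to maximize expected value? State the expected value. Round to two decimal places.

Proposal A ($84,142.86)

Proposal A = 1/7 × 117000 + 2/7 × 68000 + 2/7 × 16000 + 2/7 × 152000 = 16714.2857 + 19428.5714 + 4571.4286 + 43428.5714 = 84142.8571
Proposal B = 11/20 × 26000 + 1/10 × 168000 + 1/10 × 28000 + 1/10 × 104000 + 3/20 × 196000 = 14300 + 16800 + 2800 + 10400 + 29400 = 73700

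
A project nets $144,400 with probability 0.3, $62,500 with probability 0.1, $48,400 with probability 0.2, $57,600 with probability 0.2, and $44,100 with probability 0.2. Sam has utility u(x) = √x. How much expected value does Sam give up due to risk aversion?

E[u] = 0.3·√144400 + 0.1·√62500 + 0.2·√48400 + 0.2·√57600 + 0.2·√44100 = 0.3·380 + 0.1·250 + 0.2·220 + 0.2·240 + 0.2·210 = 273
CE = (273)² = 74529
Risk premium = EV − CE = 79590 − 74529 = 5061

$5,061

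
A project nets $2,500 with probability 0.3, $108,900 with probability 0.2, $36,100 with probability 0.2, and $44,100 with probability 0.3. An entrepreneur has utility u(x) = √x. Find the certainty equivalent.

E[u] = 0.3·√2500 + 0.2·√108900 + 0.2·√36100 + 0.3·√44100 = 0.3·50 + 0.2·330 + 0.2·190 + 0.3·210 = 182
CE = (182)² = 33124

$33,124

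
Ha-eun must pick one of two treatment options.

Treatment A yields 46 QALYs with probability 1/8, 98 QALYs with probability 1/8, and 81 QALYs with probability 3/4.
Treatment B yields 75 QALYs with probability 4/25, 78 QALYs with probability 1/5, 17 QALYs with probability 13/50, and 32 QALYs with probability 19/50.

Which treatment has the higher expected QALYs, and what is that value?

Treatment A = 1/8 × 46 + 1/8 × 98 + 3/4 × 81 = 5.75 + 12.25 + 60.75 = 78.75
Treatment B = 4/25 × 75 + 1/5 × 78 + 13/50 × 17 + 19/50 × 32 = 12 + 15.6 + 4.42 + 12.16 = 44.18

Treatment A (78.75 QALYs)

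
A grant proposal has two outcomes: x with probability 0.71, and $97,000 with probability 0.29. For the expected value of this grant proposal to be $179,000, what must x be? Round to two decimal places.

x = $212,492.96

0.71·x + 0.29·97000 = 179000
0.71·x = 179000 − 28130 = 150870
x = 150870 / 0.71 = 212492.9577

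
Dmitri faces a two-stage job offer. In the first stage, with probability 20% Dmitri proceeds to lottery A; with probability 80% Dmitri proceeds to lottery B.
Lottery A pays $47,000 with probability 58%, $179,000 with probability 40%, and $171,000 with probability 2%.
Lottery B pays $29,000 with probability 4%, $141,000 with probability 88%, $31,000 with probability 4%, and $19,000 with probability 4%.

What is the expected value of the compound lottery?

EV(A) = 0.58 × 47000 + 0.4 × 179000 + 0.02 × 171000 = 27260 + 71600 + 3420 = 102280
EV(B) = 0.04 × 29000 + 0.88 × 141000 + 0.04 × 31000 + 0.04 × 19000 = 1160 + 124080 + 1240 + 760 = 127240
Overall = 0.2 × 102280 + 0.8 × 127240 = 20456 + 101792 = 122248

$122,248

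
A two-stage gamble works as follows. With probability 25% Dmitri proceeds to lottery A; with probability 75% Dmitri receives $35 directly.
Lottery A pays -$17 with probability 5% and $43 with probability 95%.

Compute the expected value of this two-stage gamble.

EV(A) = 0.05 × (-17) + 0.95 × 43 = -0.85 + 40.85 = 40
Branch B: 35 (certain)
Overall = 0.25 × 40 + 0.75 × 35 = 10 + 26.25 = 36.25

$36.25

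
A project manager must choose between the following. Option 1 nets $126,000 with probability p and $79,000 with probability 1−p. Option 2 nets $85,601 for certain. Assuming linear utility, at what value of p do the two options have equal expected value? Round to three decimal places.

p = 0.140

p·126000 + (1−p)·79000 = 85601
47000p + 79000 = 85601
p = (85601 − 79000) / 47000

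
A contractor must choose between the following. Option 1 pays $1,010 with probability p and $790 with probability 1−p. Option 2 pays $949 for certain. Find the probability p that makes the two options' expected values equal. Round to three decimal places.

p = 0.723

p·1010 + (1−p)·790 = 949
220p + 790 = 949
p = (949 − 790) / 220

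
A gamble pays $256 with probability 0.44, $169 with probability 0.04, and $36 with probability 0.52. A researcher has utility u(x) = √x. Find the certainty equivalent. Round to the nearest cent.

E[u] = 0.44·√256 + 0.04·√169 + 0.52·√36 = 0.44·16 + 0.04·13 + 0.52·6 = 10.68
CE = (10.68)² = 114.0624

$114.06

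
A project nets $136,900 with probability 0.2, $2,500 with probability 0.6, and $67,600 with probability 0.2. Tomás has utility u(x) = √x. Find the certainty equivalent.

$24,336

E[u] = 0.2·√136900 + 0.6·√2500 + 0.2·√67600 = 0.2·370 + 0.6·50 + 0.2·260 = 156
CE = (156)² = 24336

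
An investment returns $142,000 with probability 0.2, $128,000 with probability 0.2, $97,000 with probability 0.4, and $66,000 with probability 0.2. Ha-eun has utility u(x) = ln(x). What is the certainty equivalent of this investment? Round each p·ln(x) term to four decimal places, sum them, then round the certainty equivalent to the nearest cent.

E[u] = 0.2·ln(142000) + 0.2·ln(128000) + 0.4·ln(97000) + 0.2·ln(66000) = 2.3727 + 2.3520 + 4.5930 + 2.2195 = 11.5372
CE = e^11.5372 ≈ 102457.16

$102,457.16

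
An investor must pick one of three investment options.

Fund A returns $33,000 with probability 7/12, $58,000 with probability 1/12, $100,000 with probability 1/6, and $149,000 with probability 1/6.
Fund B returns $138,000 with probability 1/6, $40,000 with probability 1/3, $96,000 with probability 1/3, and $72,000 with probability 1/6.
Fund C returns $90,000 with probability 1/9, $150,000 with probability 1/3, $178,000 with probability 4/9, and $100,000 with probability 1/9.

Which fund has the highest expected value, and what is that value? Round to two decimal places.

Fund C ($150,222.22)

Fund A = 7/12 × 33000 + 1/12 × 58000 + 1/6 × 100000 + 1/6 × 149000 = 19250 + 4833.3333 + 16666.6667 + 24833.3333 = 65583.3333
Fund B = 1/6 × 138000 + 1/3 × 40000 + 1/3 × 96000 + 1/6 × 72000 = 23000 + 13333.3333 + 32000 + 12000 = 80333.3333
Fund C = 1/9 × 90000 + 1/3 × 150000 + 4/9 × 178000 + 1/9 × 100000 = 10000 + 50000 + 79111.1111 + 11111.1111 = 150222.2222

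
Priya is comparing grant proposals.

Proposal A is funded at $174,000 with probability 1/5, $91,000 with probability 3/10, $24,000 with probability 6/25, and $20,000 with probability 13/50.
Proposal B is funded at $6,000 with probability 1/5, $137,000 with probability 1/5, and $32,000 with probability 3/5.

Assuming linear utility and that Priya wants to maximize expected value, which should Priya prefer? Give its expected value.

Proposal A = 1/5 × 174000 + 3/10 × 91000 + 6/25 × 24000 + 13/50 × 20000 = 34800 + 27300 + 5760 + 5200 = 73060
Proposal B = 1/5 × 6000 + 1/5 × 137000 + 3/5 × 32000 = 1200 + 27400 + 19200 = 47800

Proposal A ($73,060)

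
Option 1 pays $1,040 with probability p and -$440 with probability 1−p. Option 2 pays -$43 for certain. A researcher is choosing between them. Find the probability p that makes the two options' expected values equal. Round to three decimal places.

p = 0.268

p·1040 + (1−p)·(-440) = -43
1480p − 440 = -43
p = (-43 + 440) / 1480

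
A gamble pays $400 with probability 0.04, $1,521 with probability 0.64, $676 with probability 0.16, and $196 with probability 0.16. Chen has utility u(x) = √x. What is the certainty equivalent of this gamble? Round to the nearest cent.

E[u] = 0.04·√400 + 0.64·√1521 + 0.16·√676 + 0.16·√196 = 0.04·20 + 0.64·39 + 0.16·26 + 0.16·14 = 32.16
CE = (32.16)² = 1034.2656

$1,034.27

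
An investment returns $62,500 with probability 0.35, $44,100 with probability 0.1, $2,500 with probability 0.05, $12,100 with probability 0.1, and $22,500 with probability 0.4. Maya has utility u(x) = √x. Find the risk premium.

$3,496

E[u] = 0.35·√62500 + 0.1·√44100 + 0.05·√2500 + 0.1·√12100 + 0.4·√22500 = 0.35·250 + 0.1·210 + 0.05·50 + 0.1·110 + 0.4·150 = 182
CE = (182)² = 33124
Risk premium = EV − CE = 36620 − 33124 = 3496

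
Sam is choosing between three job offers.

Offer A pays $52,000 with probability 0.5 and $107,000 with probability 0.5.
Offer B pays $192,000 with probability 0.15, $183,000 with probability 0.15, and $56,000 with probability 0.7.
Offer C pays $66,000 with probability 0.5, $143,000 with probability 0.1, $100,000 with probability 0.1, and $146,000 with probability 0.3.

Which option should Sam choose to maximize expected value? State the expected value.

Offer C ($101,100)

Offer A = 0.5 × 52000 + 0.5 × 107000 = 26000 + 53500 = 79500
Offer B = 0.15 × 192000 + 0.15 × 183000 + 0.7 × 56000 = 28800 + 27450 + 39200 = 95450
Offer C = 0.5 × 66000 + 0.1 × 143000 + 0.1 × 100000 + 0.3 × 146000 = 33000 + 14300 + 10000 + 43800 = 101100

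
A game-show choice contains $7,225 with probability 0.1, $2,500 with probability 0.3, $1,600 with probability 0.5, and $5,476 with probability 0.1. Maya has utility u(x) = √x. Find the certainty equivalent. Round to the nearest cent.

E[u] = 0.1·√7225 + 0.3·√2500 + 0.5·√1600 + 0.1·√5476 = 0.1·85 + 0.3·50 + 0.5·40 + 0.1·74 = 50.9
CE = (50.9)² = 2590.81

$2,590.81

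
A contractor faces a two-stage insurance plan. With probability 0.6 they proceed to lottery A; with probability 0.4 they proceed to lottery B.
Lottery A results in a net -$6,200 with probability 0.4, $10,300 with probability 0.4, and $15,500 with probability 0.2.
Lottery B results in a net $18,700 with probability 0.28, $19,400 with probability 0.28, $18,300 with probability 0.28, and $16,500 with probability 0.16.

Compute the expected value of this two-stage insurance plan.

EV(A) = 0.4 × (-6200) + 0.4 × 10300 + 0.2 × 15500 = -2480 + 4120 + 3100 = 4740
EV(B) = 0.28 × 18700 + 0.28 × 19400 + 0.28 × 18300 + 0.16 × 16500 = 5236 + 5432 + 5124 + 2640 = 18432
Overall = 0.6 × 4740 + 0.4 × 18432 = 2844 + 7372.8 = 10216.8

$10,216.80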